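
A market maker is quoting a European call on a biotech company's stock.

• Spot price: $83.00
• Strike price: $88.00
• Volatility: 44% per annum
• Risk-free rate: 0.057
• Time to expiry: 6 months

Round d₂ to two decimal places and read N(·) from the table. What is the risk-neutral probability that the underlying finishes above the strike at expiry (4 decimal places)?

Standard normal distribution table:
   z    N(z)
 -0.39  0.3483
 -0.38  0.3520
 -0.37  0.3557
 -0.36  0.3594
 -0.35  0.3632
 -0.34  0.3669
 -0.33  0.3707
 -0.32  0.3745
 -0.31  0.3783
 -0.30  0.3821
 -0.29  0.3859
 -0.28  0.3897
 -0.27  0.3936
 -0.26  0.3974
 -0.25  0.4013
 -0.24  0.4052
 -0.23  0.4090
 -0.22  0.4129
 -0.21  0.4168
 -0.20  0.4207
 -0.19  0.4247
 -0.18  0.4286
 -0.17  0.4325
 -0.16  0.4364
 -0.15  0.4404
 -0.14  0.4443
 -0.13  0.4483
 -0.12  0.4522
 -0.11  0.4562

0.4013

T = 0.5;  σ√T = 0.3111
d₁ = [ln(83/88) + (0.057 + ½·0.44²)·0.5] / (σ√T) = (-0.0585 + 0.0769) / 0.3111 = 0.0592 ⇒ 0.06
d₂ = 0.0592 − 0.3111 = -0.2520 ⇒ -0.25
Risk-neutral Pr[S_T > K] = N(d₂) = N(-0.25) = 0.4013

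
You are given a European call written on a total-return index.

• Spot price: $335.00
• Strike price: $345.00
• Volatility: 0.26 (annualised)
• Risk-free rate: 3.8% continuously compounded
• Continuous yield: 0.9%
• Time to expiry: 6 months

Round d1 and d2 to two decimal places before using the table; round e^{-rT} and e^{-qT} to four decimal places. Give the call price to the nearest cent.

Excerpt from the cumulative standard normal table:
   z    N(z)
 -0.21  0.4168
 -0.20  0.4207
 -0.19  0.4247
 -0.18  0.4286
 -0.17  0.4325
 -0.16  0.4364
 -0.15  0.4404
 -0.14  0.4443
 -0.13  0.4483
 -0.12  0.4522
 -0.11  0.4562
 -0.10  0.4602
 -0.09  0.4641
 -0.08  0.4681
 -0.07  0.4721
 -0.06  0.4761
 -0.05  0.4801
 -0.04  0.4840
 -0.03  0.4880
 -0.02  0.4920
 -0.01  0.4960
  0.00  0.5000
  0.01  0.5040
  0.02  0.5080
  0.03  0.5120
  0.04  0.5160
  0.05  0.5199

σ√T = 0.26·√0.5 = 0.1838
d₁ = [ln(335/345) + (0.038 − 0.009 + ½·0.26²)·0.5] / (σ√T) = (-0.0294 + 0.0314) / 0.1838 = 0.0108 ⇒ 0.01
d₂ = 0.0108 − 0.1838 = -0.1730 ⇒ -0.17
e^(−qT) = e^(−0.009·0.5) = 0.9955;  e^(−rT) = e^(−0.038·0.5) = 0.9812
N(d₁) = N(0.01) = 0.5040;  N(d₂) = N(-0.17) = 0.4325
C = 335·0.9955·0.5040 − 345·0.9812·0.4325 = 168.0802 − 146.4073 = 21.6729

$21.67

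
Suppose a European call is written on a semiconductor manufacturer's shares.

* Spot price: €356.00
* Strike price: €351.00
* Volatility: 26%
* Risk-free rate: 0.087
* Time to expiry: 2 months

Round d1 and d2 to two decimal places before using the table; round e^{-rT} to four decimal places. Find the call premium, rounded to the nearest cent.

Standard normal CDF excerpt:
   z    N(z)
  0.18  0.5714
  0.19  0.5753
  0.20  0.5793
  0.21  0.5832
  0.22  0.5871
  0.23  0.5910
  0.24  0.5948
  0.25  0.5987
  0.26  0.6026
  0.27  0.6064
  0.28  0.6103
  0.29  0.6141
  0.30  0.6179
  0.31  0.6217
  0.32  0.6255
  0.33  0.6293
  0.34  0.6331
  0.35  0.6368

€19.57

σ√T = 0.26·√0.1667 = 0.1061
d₁ = [ln(356/351) + (0.087 + 0.26²/2)·0.1667] / 0.1061 = [0.0141 + 0.0201] / 0.1061 = 0.3229 which rounds to 0.32
d₂ = d₁ − σ√T = 0.3229 − 0.1061 = 0.2168 which rounds to 0.22
e^(−rT) = e^(−0.087·0.1667) = 0.9856
C = 356·N(0.32) − 351·0.9856·N(0.22) = 356·0.6255 − 351·0.9856·0.5871 = 222.6780 − 203.1047 = 19.5733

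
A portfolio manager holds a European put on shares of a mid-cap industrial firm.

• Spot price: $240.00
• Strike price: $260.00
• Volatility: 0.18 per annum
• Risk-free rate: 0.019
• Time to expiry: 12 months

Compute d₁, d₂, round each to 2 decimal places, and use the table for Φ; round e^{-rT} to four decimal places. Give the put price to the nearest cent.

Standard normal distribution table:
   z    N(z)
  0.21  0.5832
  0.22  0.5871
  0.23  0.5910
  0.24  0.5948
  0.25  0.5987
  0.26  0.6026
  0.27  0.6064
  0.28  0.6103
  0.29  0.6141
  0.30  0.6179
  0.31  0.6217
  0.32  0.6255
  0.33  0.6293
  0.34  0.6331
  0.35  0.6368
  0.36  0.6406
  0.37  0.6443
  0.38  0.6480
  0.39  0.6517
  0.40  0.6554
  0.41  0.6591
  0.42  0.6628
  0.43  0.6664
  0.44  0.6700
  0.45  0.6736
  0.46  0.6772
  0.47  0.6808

$26.32

σ√T = 0.18·√1 = 0.1800
d₁ = [ln(240/260) + (0.019 + 0.18²/2)·1] / 0.1800 = [-0.0800 + 0.0352] / 0.1800 = -0.2491 which rounds to -0.25
d₂ = d₁ − σ√T = -0.2491 − 0.1800 = -0.4291 which rounds to -0.43
exp(−rT) = exp(−0.019·1) = 0.9812
N(−d₂) = N(0.43) = 0.6664;  N(−d₁) = N(0.25) = 0.5987
P = 260·0.9812·0.6664 − 240·0.5987 = 170.0066 − 143.6880 = 26.3186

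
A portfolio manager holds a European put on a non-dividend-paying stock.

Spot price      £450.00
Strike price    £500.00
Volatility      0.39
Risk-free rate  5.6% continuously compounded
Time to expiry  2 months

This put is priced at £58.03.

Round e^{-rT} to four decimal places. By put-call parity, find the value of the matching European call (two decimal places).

£12.68

exp(−rT) = exp(−0.056·0.1667) = 0.9907
Put-call parity: C − P = S − K·e^(−rT) = 450 − 500·0.9907 = 450 − 495.3500 = -45.3500
C = P + (C − P) = 58.03 + (-45.3500) = 12.6800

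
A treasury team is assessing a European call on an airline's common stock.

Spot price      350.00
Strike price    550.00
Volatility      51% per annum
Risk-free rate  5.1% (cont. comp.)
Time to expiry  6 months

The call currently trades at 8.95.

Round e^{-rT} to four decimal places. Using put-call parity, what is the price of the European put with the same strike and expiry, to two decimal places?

exp(−rT) = exp(−0.051·0.5) = 0.9748
Put-call parity: C − P = S − K·e^(−rT) = 350 − 550·0.9748 = 350 − 536.1400 = -186.1400
P = C − (C − P) = 8.95 − (-186.1400) = 195.0900

195.09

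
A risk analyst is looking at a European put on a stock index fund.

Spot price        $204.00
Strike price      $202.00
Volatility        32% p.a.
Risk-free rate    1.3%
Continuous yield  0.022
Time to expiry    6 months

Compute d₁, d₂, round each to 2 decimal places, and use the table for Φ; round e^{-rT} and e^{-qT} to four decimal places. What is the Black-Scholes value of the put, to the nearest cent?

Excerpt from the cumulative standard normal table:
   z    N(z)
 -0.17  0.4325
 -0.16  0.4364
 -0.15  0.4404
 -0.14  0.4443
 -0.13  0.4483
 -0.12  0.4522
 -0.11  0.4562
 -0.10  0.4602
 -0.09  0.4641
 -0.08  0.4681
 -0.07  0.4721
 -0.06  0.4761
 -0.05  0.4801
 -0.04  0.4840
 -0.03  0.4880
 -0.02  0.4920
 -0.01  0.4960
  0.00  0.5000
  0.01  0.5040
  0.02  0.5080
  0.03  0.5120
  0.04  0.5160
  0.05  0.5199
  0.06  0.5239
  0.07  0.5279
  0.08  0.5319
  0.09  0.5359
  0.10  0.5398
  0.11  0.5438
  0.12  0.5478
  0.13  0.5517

σ√T = 0.32 × 0.7071 = 0.2263
ln(S/K) + (r − q + σ²/2)T = ln(204/202) + (0.013 − 0.022 + 0.32²/2)·0.5 = 0.0099 + 0.0211 = 0.0310
d₁ = 0.0310 / 0.2263 = 0.1368 ⇒ 0.14
d₂ = d₁ − σ√T = 0.1368 − 0.2263 = -0.0895 ⇒ -0.09
e^(−qT) = e^(−0.022·0.5) = 0.9891;  e^(−rT) = e^(−0.013·0.5) = 0.9935
P = 202·0.9935·N(0.09) − 204·0.9891·N(-0.14) = 202·0.9935·0.5359 − 204·0.9891·0.4443 = 107.5482 − 89.6493 = 17.8989

$17.90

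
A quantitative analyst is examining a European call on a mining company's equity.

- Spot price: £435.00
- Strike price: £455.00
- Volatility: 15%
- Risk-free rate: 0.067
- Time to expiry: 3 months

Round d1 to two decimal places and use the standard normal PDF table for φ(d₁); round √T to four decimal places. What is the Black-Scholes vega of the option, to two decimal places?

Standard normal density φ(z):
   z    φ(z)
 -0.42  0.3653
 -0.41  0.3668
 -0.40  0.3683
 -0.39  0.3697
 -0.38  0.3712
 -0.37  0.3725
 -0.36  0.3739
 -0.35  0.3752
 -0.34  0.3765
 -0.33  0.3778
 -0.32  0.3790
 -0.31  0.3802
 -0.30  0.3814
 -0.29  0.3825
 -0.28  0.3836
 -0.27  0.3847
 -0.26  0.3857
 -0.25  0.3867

81.89

T = 0.25;  σ√T = 0.0750
d₁ = [ln(435/455) + (0.067 + 0.15²/2)·0.25] / 0.0750 = [-0.0450 + 0.0196] / 0.0750 = -0.3385 ⇒ -0.34
√T = √0.25 = 0.5000
φ(d₁) = φ(-0.34) = 0.3765
vega = S·φ(d₁)·√T = 435·0.3765·0.5000 = 81.8888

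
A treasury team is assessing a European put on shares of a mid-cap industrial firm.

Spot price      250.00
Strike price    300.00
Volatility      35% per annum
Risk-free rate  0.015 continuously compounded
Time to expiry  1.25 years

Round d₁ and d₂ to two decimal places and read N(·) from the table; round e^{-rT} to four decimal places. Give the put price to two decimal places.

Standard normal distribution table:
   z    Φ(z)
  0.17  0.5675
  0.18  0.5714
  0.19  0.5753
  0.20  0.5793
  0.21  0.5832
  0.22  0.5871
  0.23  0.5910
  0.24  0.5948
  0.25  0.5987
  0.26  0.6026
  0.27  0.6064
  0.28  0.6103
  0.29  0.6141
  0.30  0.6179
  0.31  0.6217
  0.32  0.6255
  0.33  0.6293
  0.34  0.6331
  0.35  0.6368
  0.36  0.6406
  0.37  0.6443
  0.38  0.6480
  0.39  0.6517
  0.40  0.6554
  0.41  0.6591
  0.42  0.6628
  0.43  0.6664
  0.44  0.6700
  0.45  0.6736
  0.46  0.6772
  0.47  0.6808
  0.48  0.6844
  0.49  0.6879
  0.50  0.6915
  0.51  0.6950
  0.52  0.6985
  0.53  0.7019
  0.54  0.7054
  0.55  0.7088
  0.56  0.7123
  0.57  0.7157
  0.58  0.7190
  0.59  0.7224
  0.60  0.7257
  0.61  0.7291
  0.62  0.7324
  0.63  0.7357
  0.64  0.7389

67.89

T = 1.25;  σ√T = 0.3913
d₁ = [ln(250/300) + (0.015 + 0.35²/2)·1.25] / 0.3913 = [-0.1823 + 0.0953] / 0.3913 = -0.2224 ⇒ -0.22
d₂ = d₁ − σ√T = -0.2224 − 0.3913 = -0.6137 ⇒ -0.61
exp(−rT) = exp(−0.015·1.25) = 0.9814
P = 300·0.9814·N(0.61) − 250·N(0.22) = 300·0.9814·0.7291 − 250·0.5871 = 214.6616 − 146.7750 = 67.8866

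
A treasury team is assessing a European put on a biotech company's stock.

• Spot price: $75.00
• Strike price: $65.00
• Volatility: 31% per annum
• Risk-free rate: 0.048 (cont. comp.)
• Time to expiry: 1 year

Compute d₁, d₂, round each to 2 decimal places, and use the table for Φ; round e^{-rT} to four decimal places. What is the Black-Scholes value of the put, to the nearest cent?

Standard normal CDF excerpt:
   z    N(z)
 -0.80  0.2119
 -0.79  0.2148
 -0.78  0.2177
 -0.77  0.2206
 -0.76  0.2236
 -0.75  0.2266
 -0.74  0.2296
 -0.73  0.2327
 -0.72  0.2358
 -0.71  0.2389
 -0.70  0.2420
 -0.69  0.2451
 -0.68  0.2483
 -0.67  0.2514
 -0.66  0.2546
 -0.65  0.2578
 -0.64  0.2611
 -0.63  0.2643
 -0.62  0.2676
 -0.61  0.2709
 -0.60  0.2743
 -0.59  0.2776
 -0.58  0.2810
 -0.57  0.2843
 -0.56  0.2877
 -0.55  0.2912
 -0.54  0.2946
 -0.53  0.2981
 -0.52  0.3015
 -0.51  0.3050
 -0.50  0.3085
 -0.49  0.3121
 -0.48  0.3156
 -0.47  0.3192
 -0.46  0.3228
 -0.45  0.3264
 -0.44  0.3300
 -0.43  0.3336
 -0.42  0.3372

$3.45

σ√T = 0.31·√1 = 0.3100
d₁ = [ln(75/65) + (0.048 + ½·0.31²)·1] / (σ√T) = (0.1431 + 0.0960) / 0.3100 = 0.7715 → 0.77
d₂ = 0.7715 − 0.3100 = 0.4615 → 0.46
e^(−rT) = e^(−0.048·1) = 0.9531
P = 65·0.9531·N(-0.46) − 75·N(-0.77) = 65·0.9531·0.3228 − 75·0.2206 = 19.9979 − 16.5450 = 3.4529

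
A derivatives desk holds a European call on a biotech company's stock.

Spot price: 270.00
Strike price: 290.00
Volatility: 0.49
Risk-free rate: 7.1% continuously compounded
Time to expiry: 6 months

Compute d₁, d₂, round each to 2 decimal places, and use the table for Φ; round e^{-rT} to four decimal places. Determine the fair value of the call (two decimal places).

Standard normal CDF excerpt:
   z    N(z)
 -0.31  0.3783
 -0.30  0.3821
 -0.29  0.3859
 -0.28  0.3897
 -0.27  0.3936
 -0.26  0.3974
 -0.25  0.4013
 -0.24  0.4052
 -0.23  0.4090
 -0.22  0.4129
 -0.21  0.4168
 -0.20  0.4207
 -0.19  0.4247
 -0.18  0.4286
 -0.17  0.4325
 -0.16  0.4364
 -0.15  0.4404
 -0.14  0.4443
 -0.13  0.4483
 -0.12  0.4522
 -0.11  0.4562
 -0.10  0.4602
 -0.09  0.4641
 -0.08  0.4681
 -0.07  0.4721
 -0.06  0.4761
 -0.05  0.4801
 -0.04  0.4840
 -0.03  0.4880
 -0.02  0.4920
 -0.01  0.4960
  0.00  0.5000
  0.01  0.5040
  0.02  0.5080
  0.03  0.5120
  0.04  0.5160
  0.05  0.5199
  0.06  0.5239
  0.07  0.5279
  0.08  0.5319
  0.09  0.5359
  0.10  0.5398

33.46

σ√T = 0.49·√0.5 = 0.3465
d₁ = [ln(270/290) + (0.071 + ½·0.49²)·0.5] / (σ√T) = (-0.0715 + 0.0955) / 0.3465 = 0.0695 which rounds to 0.07
d₂ = 0.0695 − 0.3465 = -0.2770 which rounds to -0.28
e^(−rT) = e^(−0.071·0.5) = 0.9651
N(d₁) = N(0.07) = 0.5279;  N(d₂) = N(-0.28) = 0.3897
C = 270·0.5279 − 290·0.9651·0.3897 = 142.5330 − 109.0688 = 33.4642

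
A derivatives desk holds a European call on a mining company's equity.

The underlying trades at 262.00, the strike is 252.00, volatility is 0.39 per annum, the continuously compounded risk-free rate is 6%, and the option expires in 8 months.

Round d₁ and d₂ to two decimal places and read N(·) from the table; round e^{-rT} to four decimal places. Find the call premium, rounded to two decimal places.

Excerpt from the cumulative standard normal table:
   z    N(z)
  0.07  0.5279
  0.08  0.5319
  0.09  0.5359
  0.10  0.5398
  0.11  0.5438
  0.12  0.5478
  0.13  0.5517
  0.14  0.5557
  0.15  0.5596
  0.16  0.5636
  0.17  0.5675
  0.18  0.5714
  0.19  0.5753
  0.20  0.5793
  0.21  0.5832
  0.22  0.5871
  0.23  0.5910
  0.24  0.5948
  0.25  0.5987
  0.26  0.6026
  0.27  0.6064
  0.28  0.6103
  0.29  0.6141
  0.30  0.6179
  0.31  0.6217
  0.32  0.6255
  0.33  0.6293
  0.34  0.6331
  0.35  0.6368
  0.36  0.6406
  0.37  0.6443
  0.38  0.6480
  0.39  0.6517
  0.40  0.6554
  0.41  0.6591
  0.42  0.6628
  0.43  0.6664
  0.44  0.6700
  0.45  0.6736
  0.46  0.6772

σ√T = 0.39 × 0.8165 = 0.3184
ln(S/K) + (r + σ²/2)T = ln(262/252) + (0.06 + 0.39²/2)·0.6667 = 0.0389 + 0.0907 = 0.1296
d₁ = 0.1296 / 0.3184 = 0.4070 ≈ 0.41
d₂ = d₁ − σ√T = 0.4070 − 0.3184 = 0.0886 ≈ 0.09
exp(−rT) = exp(−0.06·0.6667) = 0.9608
N(d₁) = N(0.41) = 0.6591;  N(d₂) = N(0.09) = 0.5359
C = 262·0.6591 − 252·0.9608·0.5359 = 172.6842 − 129.7530 = 42.9312

42.93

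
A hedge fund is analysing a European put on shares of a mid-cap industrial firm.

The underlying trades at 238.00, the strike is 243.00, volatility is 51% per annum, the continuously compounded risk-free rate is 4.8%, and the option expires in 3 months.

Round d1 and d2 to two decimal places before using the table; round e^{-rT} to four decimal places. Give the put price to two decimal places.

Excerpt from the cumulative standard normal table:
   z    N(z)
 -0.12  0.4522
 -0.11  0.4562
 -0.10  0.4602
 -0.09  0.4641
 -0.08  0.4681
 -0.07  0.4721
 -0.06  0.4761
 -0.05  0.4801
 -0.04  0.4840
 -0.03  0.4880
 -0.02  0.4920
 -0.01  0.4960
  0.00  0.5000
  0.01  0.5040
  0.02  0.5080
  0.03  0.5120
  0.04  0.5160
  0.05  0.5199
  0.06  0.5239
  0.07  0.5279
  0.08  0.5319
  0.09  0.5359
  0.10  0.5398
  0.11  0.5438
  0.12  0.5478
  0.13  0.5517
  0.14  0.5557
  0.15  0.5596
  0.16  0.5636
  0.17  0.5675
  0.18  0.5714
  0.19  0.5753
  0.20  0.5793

T = 0.25;  σ√T = 0.2550
d₁ = [ln(238/243) + (0.048 + 0.51²/2)·0.25] / 0.2550 = [-0.0208 + 0.0445] / 0.2550 = 0.0930 ≈ 0.09
d₂ = d₁ − σ√T = 0.0930 − 0.2550 = -0.1620 ≈ -0.16
exp(−rT) = exp(−0.048·0.25) = 0.9881
N(−d₂) = N(0.16) = 0.5636;  N(−d₁) = N(-0.09) = 0.4641
P = 243·0.9881·0.5636 − 238·0.4641 = 135.3250 − 110.4558 = 24.8692

24.87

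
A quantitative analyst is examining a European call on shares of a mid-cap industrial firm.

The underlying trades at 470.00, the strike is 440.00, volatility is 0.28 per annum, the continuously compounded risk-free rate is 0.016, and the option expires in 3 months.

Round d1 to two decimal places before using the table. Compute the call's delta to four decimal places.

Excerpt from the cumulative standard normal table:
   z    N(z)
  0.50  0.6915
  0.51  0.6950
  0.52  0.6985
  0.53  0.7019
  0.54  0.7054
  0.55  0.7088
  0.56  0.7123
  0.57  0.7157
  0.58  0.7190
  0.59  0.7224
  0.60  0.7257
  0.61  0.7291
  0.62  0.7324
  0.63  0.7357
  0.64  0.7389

0.7157

T = 0.25;  σ√T = 0.1400
d₁ = [ln(470/440) + (0.016 + 0.28²/2)·0.25] / 0.1400 = [0.0660 + 0.0138] / 0.1400 = 0.5697 ⇒ 0.57
N(d₁) = N(0.57) = 0.7157
Δ_call = N(d₁) = 0.7157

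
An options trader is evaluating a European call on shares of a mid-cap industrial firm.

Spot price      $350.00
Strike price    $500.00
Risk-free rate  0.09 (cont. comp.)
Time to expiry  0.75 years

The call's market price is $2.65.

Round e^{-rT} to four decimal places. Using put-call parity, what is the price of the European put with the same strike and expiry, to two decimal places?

$120.00

exp(−rT) = exp(−0.09·0.75) = 0.9347
Put-call parity: C − P = S − K·e^(−rT) = 350 − 500·0.9347 = 350 − 467.3500 = -117.3500
P = C − (C − P) = 2.65 − (-117.3500) = 120.0000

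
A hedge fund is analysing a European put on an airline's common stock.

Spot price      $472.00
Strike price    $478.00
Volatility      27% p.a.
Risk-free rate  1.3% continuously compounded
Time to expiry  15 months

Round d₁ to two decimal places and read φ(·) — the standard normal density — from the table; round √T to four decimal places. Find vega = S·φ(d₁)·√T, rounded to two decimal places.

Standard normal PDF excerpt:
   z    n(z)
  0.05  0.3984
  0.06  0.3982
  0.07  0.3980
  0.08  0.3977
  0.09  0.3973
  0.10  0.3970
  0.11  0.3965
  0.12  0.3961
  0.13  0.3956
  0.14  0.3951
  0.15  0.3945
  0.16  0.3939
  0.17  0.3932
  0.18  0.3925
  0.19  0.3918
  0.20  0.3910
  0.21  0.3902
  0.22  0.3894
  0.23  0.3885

207.86

σ√T = 0.27·√1.25 = 0.3019
ln(S/K) + (r + σ²/2)T = ln(472/478) + (0.013 + 0.27²/2)·1.25 = -0.0126 + 0.0618 = 0.0492
d₁ = 0.0492 / 0.3019 = 0.1629 ⇒ 0.16
√T = √1.25 = 1.1180
φ(d₁) = φ(0.16) = 0.3939
vega = S·φ(d₁)·√T = 472·0.3939·1.1180 = 207.8595
(Call and put vega coincide under Black-Scholes.)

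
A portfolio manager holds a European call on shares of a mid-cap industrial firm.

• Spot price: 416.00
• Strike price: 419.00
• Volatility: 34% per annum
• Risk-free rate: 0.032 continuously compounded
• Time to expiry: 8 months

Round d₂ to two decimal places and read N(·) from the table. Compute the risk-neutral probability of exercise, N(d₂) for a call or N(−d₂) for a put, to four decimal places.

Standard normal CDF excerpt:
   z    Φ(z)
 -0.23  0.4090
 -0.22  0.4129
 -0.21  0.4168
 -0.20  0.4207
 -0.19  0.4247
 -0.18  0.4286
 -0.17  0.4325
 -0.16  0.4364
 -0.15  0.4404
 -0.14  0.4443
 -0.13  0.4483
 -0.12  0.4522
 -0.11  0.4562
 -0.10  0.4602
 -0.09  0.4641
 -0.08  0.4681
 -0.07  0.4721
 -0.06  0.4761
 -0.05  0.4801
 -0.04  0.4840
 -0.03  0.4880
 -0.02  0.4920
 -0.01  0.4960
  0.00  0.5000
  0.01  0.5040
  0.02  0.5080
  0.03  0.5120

T = 0.6667;  σ√T = 0.2776
d₁ = [ln(416/419) + (0.032 + ½·0.34²)·0.6667] / (σ√T) = (-0.0072 + 0.0599) / 0.2776 = 0.1898 ≈ 0.19
d₂ = 0.1898 − 0.2776 = -0.0878 ≈ -0.09
Pr(exercise) under Q = N(d₂) = 0.4641

0.4641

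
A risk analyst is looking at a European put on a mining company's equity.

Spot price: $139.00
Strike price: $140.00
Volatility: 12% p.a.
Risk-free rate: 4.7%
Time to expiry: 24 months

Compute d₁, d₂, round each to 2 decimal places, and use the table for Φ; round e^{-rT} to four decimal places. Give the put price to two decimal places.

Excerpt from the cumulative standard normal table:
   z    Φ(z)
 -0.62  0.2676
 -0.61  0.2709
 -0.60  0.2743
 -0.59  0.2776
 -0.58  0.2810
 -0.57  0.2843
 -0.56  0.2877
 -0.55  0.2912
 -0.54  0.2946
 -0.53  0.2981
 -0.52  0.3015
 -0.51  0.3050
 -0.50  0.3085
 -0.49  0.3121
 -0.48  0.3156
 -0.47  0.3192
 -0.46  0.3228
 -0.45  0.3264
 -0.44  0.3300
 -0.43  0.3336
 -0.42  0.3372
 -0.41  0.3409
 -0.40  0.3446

σ√T = 0.12 × 1.4142 = 0.1697
d₁ = [ln(139/140) + (0.047 + 0.12²/2)·2] / 0.1697 = [-0.0072 + 0.1084] / 0.1697 = 0.5965 which rounds to 0.60
d₂ = d₁ − σ√T = 0.5965 − 0.1697 = 0.4268 which rounds to 0.43
e^(−rT) = e^(−0.047·2) = 0.9103
P = 140·0.9103·N(-0.43) − 139·N(-0.60) = 140·0.9103·0.3336 − 139·0.2743 = 42.5147 − 38.1277 = 4.3870

$4.39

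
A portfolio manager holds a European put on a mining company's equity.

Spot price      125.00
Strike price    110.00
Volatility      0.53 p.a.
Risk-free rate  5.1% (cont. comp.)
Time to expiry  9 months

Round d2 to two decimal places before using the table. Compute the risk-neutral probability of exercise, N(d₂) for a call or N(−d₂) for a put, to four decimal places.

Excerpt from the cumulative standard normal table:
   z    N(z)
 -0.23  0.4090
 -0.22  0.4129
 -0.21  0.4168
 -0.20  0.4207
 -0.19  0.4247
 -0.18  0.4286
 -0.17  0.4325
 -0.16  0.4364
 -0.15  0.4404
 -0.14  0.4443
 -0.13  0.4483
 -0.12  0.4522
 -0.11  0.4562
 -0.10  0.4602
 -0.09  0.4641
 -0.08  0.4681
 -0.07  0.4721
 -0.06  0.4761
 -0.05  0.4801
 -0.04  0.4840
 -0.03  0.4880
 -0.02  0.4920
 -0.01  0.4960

T = 0.75;  σ√T = 0.4590
d₁ = [ln(125/110) + (0.051 + 0.53²/2)·0.75] / 0.4590 = [0.1278 + 0.1436] / 0.4590 = 0.5913 → 0.59
d₂ = d₁ − σ√T = 0.5913 − 0.4590 = 0.1323 → 0.13
Risk-neutral Pr[S_T < K] = N(−d₂) = N(-0.13) = 0.4483

0.4483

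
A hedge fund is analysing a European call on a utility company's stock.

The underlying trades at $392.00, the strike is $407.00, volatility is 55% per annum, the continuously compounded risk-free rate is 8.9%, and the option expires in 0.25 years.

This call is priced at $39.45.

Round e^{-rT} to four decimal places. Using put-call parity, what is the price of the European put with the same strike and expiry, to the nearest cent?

$45.50

exp(−rT) = exp(−0.089·0.25) = 0.9780
Put-call parity: C − P = S − K·e^(−rT) = 392 − 407·0.9780 = 392 − 398.0460 = -6.0460
P = C − (C − P) = 39.45 − (-6.0460) = 45.4960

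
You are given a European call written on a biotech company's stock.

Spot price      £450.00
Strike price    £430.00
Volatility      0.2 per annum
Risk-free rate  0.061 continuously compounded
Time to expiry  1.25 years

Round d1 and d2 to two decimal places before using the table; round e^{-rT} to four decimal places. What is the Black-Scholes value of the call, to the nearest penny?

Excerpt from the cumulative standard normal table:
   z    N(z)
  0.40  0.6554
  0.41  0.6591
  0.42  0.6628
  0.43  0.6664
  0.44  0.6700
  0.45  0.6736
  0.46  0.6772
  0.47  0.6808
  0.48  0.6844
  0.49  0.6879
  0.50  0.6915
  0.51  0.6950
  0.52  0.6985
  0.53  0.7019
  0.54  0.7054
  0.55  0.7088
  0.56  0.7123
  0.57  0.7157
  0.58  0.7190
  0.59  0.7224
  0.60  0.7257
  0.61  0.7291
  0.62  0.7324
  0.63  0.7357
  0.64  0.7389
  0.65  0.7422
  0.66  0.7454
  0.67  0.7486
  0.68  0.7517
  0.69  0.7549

£69.91

σ√T = 0.2 × 1.1180 = 0.2236
d₁ = [ln(450/430) + (0.061 + ½·0.2²)·1.25] / (σ√T) = (0.0455 + 0.1013) / 0.2236 = 0.6561 which rounds to 0.66
d₂ = 0.6561 − 0.2236 = 0.4325 which rounds to 0.43
exp(−rT) = exp(−0.061·1.25) = 0.9266
C = 450·N(0.66) − 430·0.9266·N(0.43) = 450·0.7454 − 430·0.9266·0.6664 = 335.4300 − 265.5191 = 69.9109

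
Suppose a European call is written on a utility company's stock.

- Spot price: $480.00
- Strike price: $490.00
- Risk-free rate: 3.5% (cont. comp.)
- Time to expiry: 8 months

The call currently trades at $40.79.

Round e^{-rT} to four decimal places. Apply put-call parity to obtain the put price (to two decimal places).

$39.47

e^(−rT) = e^(−0.035·0.6667) = 0.9769
Put-call parity: C − P = S − K·e^(−rT) = 480 − 490·0.9769 = 480 − 478.6810 = 1.3190
P = C − (C − P) = 40.79 − (1.3190) = 39.4710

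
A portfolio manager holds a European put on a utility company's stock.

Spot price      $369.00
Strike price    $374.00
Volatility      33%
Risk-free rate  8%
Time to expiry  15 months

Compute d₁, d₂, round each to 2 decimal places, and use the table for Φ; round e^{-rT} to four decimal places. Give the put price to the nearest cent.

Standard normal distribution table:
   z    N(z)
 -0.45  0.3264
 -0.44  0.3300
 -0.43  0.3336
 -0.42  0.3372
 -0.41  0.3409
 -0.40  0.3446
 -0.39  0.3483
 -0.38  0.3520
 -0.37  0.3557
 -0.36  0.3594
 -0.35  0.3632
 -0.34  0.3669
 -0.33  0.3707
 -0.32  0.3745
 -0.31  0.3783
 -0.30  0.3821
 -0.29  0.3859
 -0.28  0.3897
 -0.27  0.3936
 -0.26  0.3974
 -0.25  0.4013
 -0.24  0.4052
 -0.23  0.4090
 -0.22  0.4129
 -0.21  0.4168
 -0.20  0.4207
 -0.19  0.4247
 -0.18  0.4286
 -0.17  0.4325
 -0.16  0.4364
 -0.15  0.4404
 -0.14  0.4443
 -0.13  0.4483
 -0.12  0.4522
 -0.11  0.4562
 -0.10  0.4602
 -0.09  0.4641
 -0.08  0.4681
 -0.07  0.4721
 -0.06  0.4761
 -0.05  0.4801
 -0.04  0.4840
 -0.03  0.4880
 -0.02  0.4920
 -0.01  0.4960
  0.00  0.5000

σ√T = 0.33·√1.25 = 0.3690
d₁ = [ln(369/374) + (0.08 + 0.33²/2)·1.25] / 0.3690 = [-0.0135 + 0.1681] / 0.3690 = 0.4190 → 0.42
d₂ = d₁ − σ√T = 0.4190 − 0.3690 = 0.0501 → 0.05
e^(−rT) = e^(−0.08·1.25) = 0.9048
N(−d₂) = N(-0.05) = 0.4801;  N(−d₁) = N(-0.42) = 0.3372
P = 374·0.9048·0.4801 − 369·0.3372 = 162.4635 − 124.4268 = 38.0367

$38.04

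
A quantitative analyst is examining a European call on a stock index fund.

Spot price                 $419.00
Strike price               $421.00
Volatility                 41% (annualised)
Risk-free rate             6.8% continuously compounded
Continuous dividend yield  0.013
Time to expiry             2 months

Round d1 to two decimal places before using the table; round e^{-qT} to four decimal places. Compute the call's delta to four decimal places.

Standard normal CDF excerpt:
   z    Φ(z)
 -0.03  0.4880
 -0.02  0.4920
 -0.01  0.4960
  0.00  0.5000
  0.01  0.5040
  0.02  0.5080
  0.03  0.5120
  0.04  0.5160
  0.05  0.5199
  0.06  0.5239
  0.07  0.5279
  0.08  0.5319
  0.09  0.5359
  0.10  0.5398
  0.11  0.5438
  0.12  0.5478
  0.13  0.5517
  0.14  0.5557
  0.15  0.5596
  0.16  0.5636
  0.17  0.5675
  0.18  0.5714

T = 0.1667;  σ√T = 0.1674
ln(S/K) + (r − q + σ²/2)T = ln(419/421) + (0.068 − 0.013 + 0.41²/2)·0.1667 = -0.0048 + 0.0232 = 0.0184
d₁ = 0.0184 / 0.1674 = 0.1100 ⇒ 0.11
N(d₁) = N(0.11) = 0.5438
Δ_call = e^(−qT)·N(d₁) = 0.9978·0.5438 = 0.5426

0.5426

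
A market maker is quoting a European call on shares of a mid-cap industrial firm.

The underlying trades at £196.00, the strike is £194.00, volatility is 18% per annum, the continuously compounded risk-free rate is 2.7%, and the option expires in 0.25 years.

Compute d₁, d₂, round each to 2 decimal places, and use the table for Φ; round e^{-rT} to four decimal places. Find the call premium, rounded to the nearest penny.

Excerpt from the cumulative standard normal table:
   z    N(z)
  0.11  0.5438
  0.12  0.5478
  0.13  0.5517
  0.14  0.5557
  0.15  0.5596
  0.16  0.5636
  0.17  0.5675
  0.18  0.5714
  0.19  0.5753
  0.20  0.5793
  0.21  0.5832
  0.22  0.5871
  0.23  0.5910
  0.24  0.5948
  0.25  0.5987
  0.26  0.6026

σ√T = 0.18 × 0.5000 = 0.0900
d₁ = [ln(196/194) + (0.027 + 0.18²/2)·0.25] / 0.0900 = [0.0103 + 0.0108] / 0.0900 = 0.2340 → 0.23
d₂ = d₁ − σ√T = 0.2340 − 0.0900 = 0.1440 → 0.14
e^(−rT) = e^(−0.027·0.25) = 0.9933
C = 196·N(0.23) − 194·0.9933·N(0.14) = 196·0.5910 − 194·0.9933·0.5557 = 115.8360 − 107.0835 = 8.7525

£8.75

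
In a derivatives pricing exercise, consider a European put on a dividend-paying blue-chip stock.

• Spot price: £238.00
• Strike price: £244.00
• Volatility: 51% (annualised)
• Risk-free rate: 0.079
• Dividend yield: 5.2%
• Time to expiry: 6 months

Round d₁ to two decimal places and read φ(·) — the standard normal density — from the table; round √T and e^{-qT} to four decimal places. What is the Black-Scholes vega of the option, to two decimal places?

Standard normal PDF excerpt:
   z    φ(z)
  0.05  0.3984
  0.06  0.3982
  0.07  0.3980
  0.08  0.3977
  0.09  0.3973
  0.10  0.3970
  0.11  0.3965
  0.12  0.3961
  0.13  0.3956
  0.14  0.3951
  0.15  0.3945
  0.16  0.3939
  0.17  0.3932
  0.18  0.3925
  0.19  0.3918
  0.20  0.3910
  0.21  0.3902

64.68

σ√T = 0.51·√0.5 = 0.3606
d₁ = [ln(238/244) + (0.079 − 0.052 + 0.51²/2)·0.5] / 0.3606 = [-0.0249 + 0.0785] / 0.3606 = 0.1487 ≈ 0.15
√T = √0.5 = 0.7071
φ(d₁) = φ(0.15) = 0.3945
exp(−qT) = exp(−0.052·0.5) = 0.9743
vega = S·exp(−qT)·φ(d₁)·√T = 238·0.9743·0.3945·0.7071 = 64.6841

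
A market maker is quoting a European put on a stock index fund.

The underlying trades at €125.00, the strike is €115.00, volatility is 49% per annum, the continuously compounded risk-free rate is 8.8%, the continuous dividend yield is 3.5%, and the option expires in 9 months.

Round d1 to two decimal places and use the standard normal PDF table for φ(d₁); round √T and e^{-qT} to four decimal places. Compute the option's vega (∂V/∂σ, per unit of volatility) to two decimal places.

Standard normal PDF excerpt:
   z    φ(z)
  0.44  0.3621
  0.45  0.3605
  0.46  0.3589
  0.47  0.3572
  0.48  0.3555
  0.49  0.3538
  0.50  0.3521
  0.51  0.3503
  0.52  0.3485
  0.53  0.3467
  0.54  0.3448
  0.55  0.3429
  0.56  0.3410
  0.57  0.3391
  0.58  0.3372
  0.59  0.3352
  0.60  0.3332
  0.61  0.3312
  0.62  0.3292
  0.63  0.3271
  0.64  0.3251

37.13

T = 0.75;  σ√T = 0.4244
d₁ = [ln(125/115) + (0.088 − 0.035 + 0.49²/2)·0.75] / 0.4244 = [0.0834 + 0.1298] / 0.4244 = 0.5023 which rounds to 0.50
√T = √0.75 = 0.8660
φ(d₁) = φ(0.50) = 0.3521
exp(−qT) = exp(−0.035·0.75) = 0.9741
vega = S·exp(−qT)·φ(d₁)·√T = 125·0.9741·0.3521·0.8660 = 37.1277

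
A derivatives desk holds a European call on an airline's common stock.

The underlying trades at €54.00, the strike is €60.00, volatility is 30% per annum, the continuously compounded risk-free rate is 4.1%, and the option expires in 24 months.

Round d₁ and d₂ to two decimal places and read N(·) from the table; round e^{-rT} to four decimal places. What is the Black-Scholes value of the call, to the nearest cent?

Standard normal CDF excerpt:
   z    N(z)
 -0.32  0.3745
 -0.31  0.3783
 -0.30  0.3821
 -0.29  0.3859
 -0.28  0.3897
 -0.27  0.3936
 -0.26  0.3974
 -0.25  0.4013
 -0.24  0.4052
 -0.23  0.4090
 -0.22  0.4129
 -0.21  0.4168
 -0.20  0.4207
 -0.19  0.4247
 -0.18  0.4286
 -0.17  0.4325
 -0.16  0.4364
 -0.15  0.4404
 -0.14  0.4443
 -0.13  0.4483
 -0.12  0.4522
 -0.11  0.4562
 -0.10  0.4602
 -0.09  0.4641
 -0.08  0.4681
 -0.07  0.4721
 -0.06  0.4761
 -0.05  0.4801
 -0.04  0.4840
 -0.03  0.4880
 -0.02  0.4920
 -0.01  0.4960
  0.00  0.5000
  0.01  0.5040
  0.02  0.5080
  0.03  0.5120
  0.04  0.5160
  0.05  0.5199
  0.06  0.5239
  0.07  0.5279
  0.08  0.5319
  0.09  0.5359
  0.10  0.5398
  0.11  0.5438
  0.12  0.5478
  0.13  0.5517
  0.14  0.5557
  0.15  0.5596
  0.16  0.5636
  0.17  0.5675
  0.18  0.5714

T = 2;  σ√T = 0.4243
d₁ = [ln(54/60) + (0.041 + 0.3²/2)·2] / 0.4243 = [-0.1054 + 0.1720] / 0.4243 = 0.1571 which rounds to 0.16
d₂ = d₁ − σ√T = 0.1571 − 0.4243 = -0.2672 which rounds to -0.27
e^(−rT) = e^(−0.041·2) = 0.9213
C = 54·N(0.16) − 60·0.9213·N(-0.27) = 54·0.5636 − 60·0.9213·0.3936 = 30.4344 − 21.7574 = 8.6770

€8.68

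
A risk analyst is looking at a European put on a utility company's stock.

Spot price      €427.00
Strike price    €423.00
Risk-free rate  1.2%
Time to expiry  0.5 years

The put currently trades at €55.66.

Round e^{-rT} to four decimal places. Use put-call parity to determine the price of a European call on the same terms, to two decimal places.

exp(−rT) = exp(−0.012·0.5) = 0.9940
Put-call parity: C − P = S − K·e^(−rT) = 427 − 423·0.9940 = 427 − 420.4620 = 6.5380
C = P + (C − P) = 55.66 + (6.5380) = 62.1980

€62.20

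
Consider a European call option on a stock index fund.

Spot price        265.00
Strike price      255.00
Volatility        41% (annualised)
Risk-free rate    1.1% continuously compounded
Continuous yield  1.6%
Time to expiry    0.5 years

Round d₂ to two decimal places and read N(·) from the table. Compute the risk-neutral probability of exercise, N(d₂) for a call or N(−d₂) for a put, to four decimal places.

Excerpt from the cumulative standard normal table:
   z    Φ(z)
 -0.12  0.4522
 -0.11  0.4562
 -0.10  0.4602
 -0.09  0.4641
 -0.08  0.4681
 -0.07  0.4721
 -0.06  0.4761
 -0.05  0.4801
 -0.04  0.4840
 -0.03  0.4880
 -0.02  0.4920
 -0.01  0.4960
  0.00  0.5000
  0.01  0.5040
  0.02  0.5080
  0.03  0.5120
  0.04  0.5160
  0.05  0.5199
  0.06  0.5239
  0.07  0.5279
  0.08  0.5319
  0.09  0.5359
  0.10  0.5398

0.4920

σ√T = 0.41 × 0.7071 = 0.2899
d₁ = [ln(265/255) + (0.011 − 0.016 + 0.41²/2)·0.5] / 0.2899 = [0.0385 + 0.0395] / 0.2899 = 0.2690 → 0.27
d₂ = d₁ − σ√T = 0.2690 − 0.2899 = -0.0209 → -0.02
Pr(exercise) under Q = N(d₂) = 0.4920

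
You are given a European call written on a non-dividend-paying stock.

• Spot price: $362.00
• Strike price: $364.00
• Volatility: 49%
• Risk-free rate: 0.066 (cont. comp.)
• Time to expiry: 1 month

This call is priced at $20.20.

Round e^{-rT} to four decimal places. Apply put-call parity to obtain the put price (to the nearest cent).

exp(−rT) = exp(−0.066·0.08333) = 0.9945
Put-call parity: C − P = S − K·e^(−rT) = 362 − 364·0.9945 = 362 − 361.9980 = 0.0020
P = C − (C − P) = 20.20 − (0.0020) = 20.1980

$20.20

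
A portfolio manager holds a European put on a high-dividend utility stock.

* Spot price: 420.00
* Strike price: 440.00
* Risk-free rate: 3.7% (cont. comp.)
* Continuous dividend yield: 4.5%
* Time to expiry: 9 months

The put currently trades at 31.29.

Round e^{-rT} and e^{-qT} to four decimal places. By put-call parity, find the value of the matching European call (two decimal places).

exp(−qT) = exp(−0.045·0.75) = 0.9668;  exp(−rT) = exp(−0.037·0.75) = 0.9726
Put-call parity: C − P = S·e^(−qT) − K·e^(−rT) = 420·0.9668 − 440·0.9726 = 406.0560 − 427.9440 = -21.8880
C = P + (C − P) = 31.29 + (-21.8880) = 9.4020

9.40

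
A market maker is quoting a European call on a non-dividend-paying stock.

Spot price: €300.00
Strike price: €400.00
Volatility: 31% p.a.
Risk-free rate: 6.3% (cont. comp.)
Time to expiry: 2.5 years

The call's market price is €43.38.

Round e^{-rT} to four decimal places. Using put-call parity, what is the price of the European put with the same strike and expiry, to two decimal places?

€85.10

e^(−rT) = e^(−0.063·2.5) = 0.8543
Put-call parity: C − P = S − K·e^(−rT) = 300 − 400·0.8543 = 300 − 341.7200 = -41.7200
P = C − (C − P) = 43.38 − (-41.7200) = 85.1000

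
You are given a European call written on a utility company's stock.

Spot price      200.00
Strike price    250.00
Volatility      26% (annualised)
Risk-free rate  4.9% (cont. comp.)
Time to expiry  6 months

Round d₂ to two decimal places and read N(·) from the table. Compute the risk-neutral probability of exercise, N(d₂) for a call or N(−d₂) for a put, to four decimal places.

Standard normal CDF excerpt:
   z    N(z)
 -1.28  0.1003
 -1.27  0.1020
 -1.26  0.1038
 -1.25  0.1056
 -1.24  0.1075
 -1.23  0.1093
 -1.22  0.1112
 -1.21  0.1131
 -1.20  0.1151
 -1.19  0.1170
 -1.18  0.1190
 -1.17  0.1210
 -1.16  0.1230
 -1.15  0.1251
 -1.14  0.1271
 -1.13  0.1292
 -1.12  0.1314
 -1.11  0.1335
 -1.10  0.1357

σ√T = 0.26 × 0.7071 = 0.1838
d₁ = [ln(200/250) + (0.049 + 0.26²/2)·0.5] / 0.1838 = [-0.2231 + 0.0414] / 0.1838 = -0.9886 which rounds to -0.99
d₂ = d₁ − σ√T = -0.9886 − 0.1838 = -1.1724 which rounds to -1.17
Pr(exercise) under Q = N(d₂) = 0.1210

0.1210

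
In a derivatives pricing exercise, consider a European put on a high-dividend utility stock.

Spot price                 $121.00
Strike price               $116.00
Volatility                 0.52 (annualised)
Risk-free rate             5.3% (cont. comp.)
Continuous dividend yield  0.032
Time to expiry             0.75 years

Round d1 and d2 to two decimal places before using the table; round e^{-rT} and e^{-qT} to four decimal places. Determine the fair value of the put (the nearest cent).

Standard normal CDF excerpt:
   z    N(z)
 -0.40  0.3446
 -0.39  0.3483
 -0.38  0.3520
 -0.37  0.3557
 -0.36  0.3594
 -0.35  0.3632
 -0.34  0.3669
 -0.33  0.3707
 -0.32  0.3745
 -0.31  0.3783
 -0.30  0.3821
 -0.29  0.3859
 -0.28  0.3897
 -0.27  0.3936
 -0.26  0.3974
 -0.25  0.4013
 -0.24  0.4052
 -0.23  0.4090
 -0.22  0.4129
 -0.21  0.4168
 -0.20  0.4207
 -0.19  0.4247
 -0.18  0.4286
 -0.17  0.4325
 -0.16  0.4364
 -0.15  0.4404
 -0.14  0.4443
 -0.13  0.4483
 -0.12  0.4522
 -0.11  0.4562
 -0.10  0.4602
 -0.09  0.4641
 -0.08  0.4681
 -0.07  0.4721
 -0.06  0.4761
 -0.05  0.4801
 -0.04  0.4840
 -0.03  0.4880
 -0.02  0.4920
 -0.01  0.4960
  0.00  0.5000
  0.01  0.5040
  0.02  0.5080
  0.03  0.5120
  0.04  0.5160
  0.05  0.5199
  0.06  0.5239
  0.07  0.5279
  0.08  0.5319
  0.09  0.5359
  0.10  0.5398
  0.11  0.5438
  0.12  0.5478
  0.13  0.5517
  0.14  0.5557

σ√T = 0.52 × 0.8660 = 0.4503
d₁ = [ln(121/116) + (0.053 − 0.032 + 0.52²/2)·0.75] / 0.4503 = [0.0422 + 0.1172] / 0.4503 = 0.3538 ≈ 0.35
d₂ = d₁ − σ√T = 0.3538 − 0.4503 = -0.0965 ≈ -0.10
exp(−qT) = exp(−0.032·0.75) = 0.9763;  exp(−rT) = exp(−0.053·0.75) = 0.9610
N(−d₂) = N(0.10) = 0.5398;  N(−d₁) = N(-0.35) = 0.3632
P = 116·0.9610·0.5398 − 121·0.9763·0.3632 = 60.1747 − 42.9057 = 17.2691

$17.27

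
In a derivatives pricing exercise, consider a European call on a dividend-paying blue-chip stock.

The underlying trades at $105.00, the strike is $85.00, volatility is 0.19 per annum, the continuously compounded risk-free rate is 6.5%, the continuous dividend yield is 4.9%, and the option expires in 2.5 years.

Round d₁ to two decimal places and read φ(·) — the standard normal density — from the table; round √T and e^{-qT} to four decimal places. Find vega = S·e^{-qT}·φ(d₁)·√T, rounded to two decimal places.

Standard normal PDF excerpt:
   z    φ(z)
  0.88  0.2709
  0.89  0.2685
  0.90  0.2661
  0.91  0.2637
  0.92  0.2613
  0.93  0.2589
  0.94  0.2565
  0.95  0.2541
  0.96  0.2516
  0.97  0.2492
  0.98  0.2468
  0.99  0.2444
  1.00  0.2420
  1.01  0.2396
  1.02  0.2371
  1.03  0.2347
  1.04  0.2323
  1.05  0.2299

σ√T = 0.19 × 1.5811 = 0.3004
d₁ = [ln(105/85) + (0.065 − 0.049 + ½·0.19²)·2.5] / (σ√T) = (0.2113 + 0.0851) / 0.3004 = 0.9867 → 0.99
√T = √2.5 = 1.5811
φ(d₁) = φ(0.99) = 0.2444
e^(−qT) = e^(−0.049·2.5) = 0.8847
vega = S·e^(−qT)·φ(d₁)·√T = 105·0.8847·0.2444·1.5811 = 35.8960

35.90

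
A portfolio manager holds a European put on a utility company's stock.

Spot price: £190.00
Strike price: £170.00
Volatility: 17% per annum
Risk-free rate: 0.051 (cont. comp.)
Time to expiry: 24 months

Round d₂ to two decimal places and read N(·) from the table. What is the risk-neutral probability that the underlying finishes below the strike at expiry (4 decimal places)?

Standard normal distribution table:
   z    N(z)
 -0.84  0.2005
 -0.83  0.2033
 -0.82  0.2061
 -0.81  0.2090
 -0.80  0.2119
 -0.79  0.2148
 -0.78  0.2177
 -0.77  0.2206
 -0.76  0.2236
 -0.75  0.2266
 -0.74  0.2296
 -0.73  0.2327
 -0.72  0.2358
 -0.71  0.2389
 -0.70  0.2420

T = 2;  σ√T = 0.2404
ln(S/K) + (r + σ²/2)T = ln(190/170) + (0.051 + 0.17²/2)·2 = 0.1112 + 0.1309 = 0.2421
d₁ = 0.2421 / 0.2404 = 1.0071 → 1.01
d₂ = d₁ − σ√T = 1.0071 − 0.2404 = 0.7667 → 0.77
Risk-neutral Pr[S_T < K] = N(−d₂) = N(-0.77) = 0.2206

0.2206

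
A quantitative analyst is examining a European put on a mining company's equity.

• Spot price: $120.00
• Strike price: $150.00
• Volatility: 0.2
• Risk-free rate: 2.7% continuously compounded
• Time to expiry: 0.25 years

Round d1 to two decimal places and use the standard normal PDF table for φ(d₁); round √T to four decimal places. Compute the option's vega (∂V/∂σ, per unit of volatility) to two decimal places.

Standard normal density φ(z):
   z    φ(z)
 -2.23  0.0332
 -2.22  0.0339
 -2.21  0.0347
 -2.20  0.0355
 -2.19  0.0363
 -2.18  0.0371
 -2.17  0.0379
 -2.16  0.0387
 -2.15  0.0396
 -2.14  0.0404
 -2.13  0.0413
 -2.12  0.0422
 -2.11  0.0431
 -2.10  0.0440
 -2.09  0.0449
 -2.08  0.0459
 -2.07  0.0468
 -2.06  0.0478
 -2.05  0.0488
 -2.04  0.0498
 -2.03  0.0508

2.59

σ√T = 0.2 × 0.5000 = 0.1000
d₁ = [ln(120/150) + (0.027 + 0.2²/2)·0.25] / 0.1000 = [-0.2231 + 0.0118] / 0.1000 = -2.1139 which rounds to -2.11
√T = √0.25 = 0.5000
φ(d₁) = φ(-2.11) = 0.0431
vega = S·φ(d₁)·√T = 120·0.0431·0.5000 = 2.5860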